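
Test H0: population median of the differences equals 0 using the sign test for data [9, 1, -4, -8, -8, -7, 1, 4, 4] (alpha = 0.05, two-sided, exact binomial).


Step 1: Discard zero differences. Original n = 9; n_eff = number of nonzero differences = 9.
Nonzero differences (with sign): +9, +1, -4, -8, -8, -7, +1, +4, +4
Step 2: Count signs: positive = 5, negative = 4.
Step 3: Under H0: P(positive) = 0.5, so the number of positives S ~ Bin(9, 0.5).
Step 4: Two-sided exact p-value = sum of Bin(9,0.5) probabilities at or below the observed probability = 1.000000.
Step 5: alpha = 0.05. fail to reject H0.

n_eff = 9, pos = 5, neg = 4, p = 1.000000, fail to reject H0.


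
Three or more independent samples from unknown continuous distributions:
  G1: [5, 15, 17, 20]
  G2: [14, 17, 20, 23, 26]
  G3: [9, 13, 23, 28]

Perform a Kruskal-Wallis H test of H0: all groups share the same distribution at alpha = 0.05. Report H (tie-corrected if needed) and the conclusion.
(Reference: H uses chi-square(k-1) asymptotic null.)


Step 1: Combine all N = 13 observations and assign midranks.
sorted (value, group, rank): (5,G1,1), (9,G3,2), (13,G3,3), (14,G2,4), (15,G1,5), (17,G1,6.5), (17,G2,6.5), (20,G1,8.5), (20,G2,8.5), (23,G2,10.5), (23,G3,10.5), (26,G2,12), (28,G3,13)
Step 2: Sum ranks within each group.
R_1 = 21 (n_1 = 4)
R_2 = 41.5 (n_2 = 5)
R_3 = 28.5 (n_3 = 4)
Step 3: H = 12/(N(N+1)) * sum(R_i^2/n_i) - 3(N+1)
     = 12/(13*14) * (21^2/4 + 41.5^2/5 + 28.5^2/4) - 3*14
     = 0.065934 * 657.763 - 42
     = 1.368956.
Step 4: Ties present; correction factor C = 1 - 18/(13^3 - 13) = 0.991758. Corrected H = 1.368956 / 0.991758 = 1.380332.
Step 5: Under H0, H ~ chi^2(2); p-value = 0.501493.
Step 6: alpha = 0.05. fail to reject H0.

H = 1.3803, df = 2, p = 0.501493, fail to reject H0.


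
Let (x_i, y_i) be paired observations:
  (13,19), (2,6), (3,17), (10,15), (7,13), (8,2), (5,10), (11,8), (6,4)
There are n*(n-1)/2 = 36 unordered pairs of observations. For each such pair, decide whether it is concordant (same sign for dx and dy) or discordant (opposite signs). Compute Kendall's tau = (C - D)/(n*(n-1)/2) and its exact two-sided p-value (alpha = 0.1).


Step 1: Enumerate the 36 unordered pairs (i,j) with i<j and classify each by sign(x_j-x_i) * sign(y_j-y_i).
  (1,2):dx=-11,dy=-13->C; (1,3):dx=-10,dy=-2->C; (1,4):dx=-3,dy=-4->C; (1,5):dx=-6,dy=-6->C
  (1,6):dx=-5,dy=-17->C; (1,7):dx=-8,dy=-9->C; (1,8):dx=-2,dy=-11->C; (1,9):dx=-7,dy=-15->C
  (2,3):dx=+1,dy=+11->C; (2,4):dx=+8,dy=+9->C; (2,5):dx=+5,dy=+7->C; (2,6):dx=+6,dy=-4->D
  (2,7):dx=+3,dy=+4->C; (2,8):dx=+9,dy=+2->C; (2,9):dx=+4,dy=-2->D; (3,4):dx=+7,dy=-2->D
  (3,5):dx=+4,dy=-4->D; (3,6):dx=+5,dy=-15->D; (3,7):dx=+2,dy=-7->D; (3,8):dx=+8,dy=-9->D
  (3,9):dx=+3,dy=-13->D; (4,5):dx=-3,dy=-2->C; (4,6):dx=-2,dy=-13->C; (4,7):dx=-5,dy=-5->C
  (4,8):dx=+1,dy=-7->D; (4,9):dx=-4,dy=-11->C; (5,6):dx=+1,dy=-11->D; (5,7):dx=-2,dy=-3->C
  (5,8):dx=+4,dy=-5->D; (5,9):dx=-1,dy=-9->C; (6,7):dx=-3,dy=+8->D; (6,8):dx=+3,dy=+6->C
  (6,9):dx=-2,dy=+2->D; (7,8):dx=+6,dy=-2->D; (7,9):dx=+1,dy=-6->D; (8,9):dx=-5,dy=-4->C
Step 2: C = 21, D = 15, total pairs = 36.
Step 3: tau = (C - D)/(n(n-1)/2) = (21 - 15)/36 = 0.166667.
Step 4: Exact two-sided p-value (enumerate n! = 362880 permutations of y under H0): p = 0.612202.
Step 5: alpha = 0.1. fail to reject H0.

tau_b = 0.1667 (C=21, D=15), p = 0.612202, fail to reject H0.


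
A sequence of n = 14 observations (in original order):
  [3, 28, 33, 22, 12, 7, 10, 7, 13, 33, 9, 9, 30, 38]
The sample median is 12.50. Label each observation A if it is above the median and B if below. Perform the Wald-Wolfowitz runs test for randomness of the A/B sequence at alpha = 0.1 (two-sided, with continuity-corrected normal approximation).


Step 1: Compute median = 12.50; label A = above, B = below.
Labels in order: BAAABBBBAABBAA  (n_A = 7, n_B = 7)
Step 2: Count runs R = 6.
Step 3: Under H0 (random ordering), E[R] = 2*n_A*n_B/(n_A+n_B) + 1 = 2*7*7/14 + 1 = 8.0000.
        Var[R] = 2*n_A*n_B*(2*n_A*n_B - n_A - n_B) / ((n_A+n_B)^2 * (n_A+n_B-1)) = 8232/2548 = 3.2308.
        SD[R] = 1.7974.
Step 4: Continuity-corrected z = (R + 0.5 - E[R]) / SD[R] = (6 + 0.5 - 8.0000) / 1.7974 = -0.8345.
Step 5: Two-sided p-value via normal approximation = 2*(1 - Phi(|z|)) = 0.403986.
Step 6: alpha = 0.1. fail to reject H0.

R = 6, z = -0.8345, p = 0.403986, fail to reject H0.


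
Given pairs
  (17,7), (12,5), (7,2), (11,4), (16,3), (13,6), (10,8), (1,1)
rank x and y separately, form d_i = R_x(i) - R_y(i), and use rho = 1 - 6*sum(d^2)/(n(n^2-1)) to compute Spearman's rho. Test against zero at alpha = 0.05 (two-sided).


Step 1: Rank x and y separately (midranks; no ties here).
rank(x): 17->8, 12->5, 7->2, 11->4, 16->7, 13->6, 10->3, 1->1
rank(y): 7->7, 5->5, 2->2, 4->4, 3->3, 6->6, 8->8, 1->1
Step 2: d_i = R_x(i) - R_y(i); compute d_i^2.
  (8-7)^2=1, (5-5)^2=0, (2-2)^2=0, (4-4)^2=0, (7-3)^2=16, (6-6)^2=0, (3-8)^2=25, (1-1)^2=0
sum(d^2) = 42.
Step 3: rho = 1 - 6*42 / (8*(8^2 - 1)) = 1 - 252/504 = 0.500000.
Step 4: Under H0, t = rho * sqrt((n-2)/(1-rho^2)) = 1.4142 ~ t(6).
Step 5: Two-sided p-value from the t-distribution with 6 df = 0.207031.
Step 6: alpha = 0.05. fail to reject H0.

rho = 0.5000, p = 0.207031, fail to reject H0 at alpha = 0.05.


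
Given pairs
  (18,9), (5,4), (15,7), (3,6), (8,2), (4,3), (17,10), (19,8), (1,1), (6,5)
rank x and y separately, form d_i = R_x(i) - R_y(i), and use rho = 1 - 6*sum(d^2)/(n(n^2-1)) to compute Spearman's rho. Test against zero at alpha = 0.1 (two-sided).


Step 1: Rank x and y separately (midranks; no ties here).
rank(x): 18->9, 5->4, 15->7, 3->2, 8->6, 4->3, 17->8, 19->10, 1->1, 6->5
rank(y): 9->9, 4->4, 7->7, 6->6, 2->2, 3->3, 10->10, 8->8, 1->1, 5->5
Step 2: d_i = R_x(i) - R_y(i); compute d_i^2.
  (9-9)^2=0, (4-4)^2=0, (7-7)^2=0, (2-6)^2=16, (6-2)^2=16, (3-3)^2=0, (8-10)^2=4, (10-8)^2=4, (1-1)^2=0, (5-5)^2=0
sum(d^2) = 40.
Step 3: rho = 1 - 6*40 / (10*(10^2 - 1)) = 1 - 240/990 = 0.757576.
Step 4: Under H0, t = rho * sqrt((n-2)/(1-rho^2)) = 3.2827 ~ t(8).
Step 5: Two-sided p-value from the t-distribution with 8 df = 0.011143.
Step 6: alpha = 0.1. reject H0.

rho = 0.7576, p = 0.011143, reject H0 at alpha = 0.1.


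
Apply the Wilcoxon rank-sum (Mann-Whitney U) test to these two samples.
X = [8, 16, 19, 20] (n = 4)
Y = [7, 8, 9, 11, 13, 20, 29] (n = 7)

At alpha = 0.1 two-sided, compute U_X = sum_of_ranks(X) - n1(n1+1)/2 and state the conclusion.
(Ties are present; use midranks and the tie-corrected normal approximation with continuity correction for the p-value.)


Step 1: Combine and sort all 11 observations; assign midranks.
sorted (value, group): (7,Y), (8,X), (8,Y), (9,Y), (11,Y), (13,Y), (16,X), (19,X), (20,X), (20,Y), (29,Y)
ranks: 7->1, 8->2.5, 8->2.5, 9->4, 11->5, 13->6, 16->7, 19->8, 20->9.5, 20->9.5, 29->11
Step 2: Rank sum for X: R1 = 2.5 + 7 + 8 + 9.5 = 27.
Step 3: U_X = R1 - n1(n1+1)/2 = 27 - 4*5/2 = 27 - 10 = 17.
       U_Y = n1*n2 - U_X = 28 - 17 = 11.
Step 4: Ties are present, so use the tie-corrected normal approximation (with continuity correction) for the p-value.
Step 5: p-value = 0.635059; compare to alpha = 0.1. fail to reject H0.

U_X = 17, p = 0.635059, fail to reject H0 at alpha = 0.1.


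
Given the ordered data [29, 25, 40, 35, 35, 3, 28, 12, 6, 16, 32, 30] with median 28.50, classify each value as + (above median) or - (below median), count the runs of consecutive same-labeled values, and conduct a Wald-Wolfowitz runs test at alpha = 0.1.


Step 1: Compute median = 28.50; label A = above, B = below.
Labels in order: ABAAABBBBBAA  (n_A = 6, n_B = 6)
Step 2: Count runs R = 5.
Step 3: Under H0 (random ordering), E[R] = 2*n_A*n_B/(n_A+n_B) + 1 = 2*6*6/12 + 1 = 7.0000.
        Var[R] = 2*n_A*n_B*(2*n_A*n_B - n_A - n_B) / ((n_A+n_B)^2 * (n_A+n_B-1)) = 4320/1584 = 2.7273.
        SD[R] = 1.6514.
Step 4: Continuity-corrected z = (R + 0.5 - E[R]) / SD[R] = (5 + 0.5 - 7.0000) / 1.6514 = -0.9083.
Step 5: Two-sided p-value via normal approximation = 2*(1 - Phi(|z|)) = 0.363722.
Step 6: alpha = 0.1. fail to reject H0.

R = 5, z = -0.9083, p = 0.363722, fail to reject H0.


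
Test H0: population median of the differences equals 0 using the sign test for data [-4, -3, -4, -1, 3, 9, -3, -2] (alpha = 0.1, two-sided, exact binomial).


Step 1: Discard zero differences. Original n = 8; n_eff = number of nonzero differences = 8.
Nonzero differences (with sign): -4, -3, -4, -1, +3, +9, -3, -2
Step 2: Count signs: positive = 2, negative = 6.
Step 3: Under H0: P(positive) = 0.5, so the number of positives S ~ Bin(8, 0.5).
Step 4: Two-sided exact p-value = sum of Bin(8,0.5) probabilities at or below the observed probability = 0.289062.
Step 5: alpha = 0.1. fail to reject H0.

n_eff = 8, pos = 2, neg = 6, p = 0.289062, fail to reject H0.


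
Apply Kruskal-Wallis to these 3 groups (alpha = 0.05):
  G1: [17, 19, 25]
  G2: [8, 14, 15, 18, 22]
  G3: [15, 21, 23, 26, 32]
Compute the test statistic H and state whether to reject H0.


Step 1: Combine all N = 13 observations and assign midranks.
sorted (value, group, rank): (8,G2,1), (14,G2,2), (15,G2,3.5), (15,G3,3.5), (17,G1,5), (18,G2,6), (19,G1,7), (21,G3,8), (22,G2,9), (23,G3,10), (25,G1,11), (26,G3,12), (32,G3,13)
Step 2: Sum ranks within each group.
R_1 = 23 (n_1 = 3)
R_2 = 21.5 (n_2 = 5)
R_3 = 46.5 (n_3 = 5)
Step 3: H = 12/(N(N+1)) * sum(R_i^2/n_i) - 3(N+1)
     = 12/(13*14) * (23^2/3 + 21.5^2/5 + 46.5^2/5) - 3*14
     = 0.065934 * 701.233 - 42
     = 4.235165.
Step 4: Ties present; correction factor C = 1 - 6/(13^3 - 13) = 0.997253. Corrected H = 4.235165 / 0.997253 = 4.246832.
Step 5: Under H0, H ~ chi^2(2); p-value = 0.119622.
Step 6: alpha = 0.05. fail to reject H0.

H = 4.2468, df = 2, p = 0.119622, fail to reject H0.


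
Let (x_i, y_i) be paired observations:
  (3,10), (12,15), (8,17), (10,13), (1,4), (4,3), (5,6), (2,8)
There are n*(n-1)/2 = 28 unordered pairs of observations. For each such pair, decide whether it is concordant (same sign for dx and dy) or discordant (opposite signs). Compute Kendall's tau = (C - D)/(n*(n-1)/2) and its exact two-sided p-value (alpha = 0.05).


Step 1: Enumerate the 28 unordered pairs (i,j) with i<j and classify each by sign(x_j-x_i) * sign(y_j-y_i).
  (1,2):dx=+9,dy=+5->C; (1,3):dx=+5,dy=+7->C; (1,4):dx=+7,dy=+3->C; (1,5):dx=-2,dy=-6->C
  (1,6):dx=+1,dy=-7->D; (1,7):dx=+2,dy=-4->D; (1,8):dx=-1,dy=-2->C; (2,3):dx=-4,dy=+2->D
  (2,4):dx=-2,dy=-2->C; (2,5):dx=-11,dy=-11->C; (2,6):dx=-8,dy=-12->C; (2,7):dx=-7,dy=-9->C
  (2,8):dx=-10,dy=-7->C; (3,4):dx=+2,dy=-4->D; (3,5):dx=-7,dy=-13->C; (3,6):dx=-4,dy=-14->C
  (3,7):dx=-3,dy=-11->C; (3,8):dx=-6,dy=-9->C; (4,5):dx=-9,dy=-9->C; (4,6):dx=-6,dy=-10->C
  (4,7):dx=-5,dy=-7->C; (4,8):dx=-8,dy=-5->C; (5,6):dx=+3,dy=-1->D; (5,7):dx=+4,dy=+2->C
  (5,8):dx=+1,dy=+4->C; (6,7):dx=+1,dy=+3->C; (6,8):dx=-2,dy=+5->D; (7,8):dx=-3,dy=+2->D
Step 2: C = 21, D = 7, total pairs = 28.
Step 3: tau = (C - D)/(n(n-1)/2) = (21 - 7)/28 = 0.500000.
Step 4: Exact two-sided p-value (enumerate n! = 40320 permutations of y under H0): p = 0.108681.
Step 5: alpha = 0.05. fail to reject H0.

tau_b = 0.5000 (C=21, D=7), p = 0.108681, fail to reject H0.


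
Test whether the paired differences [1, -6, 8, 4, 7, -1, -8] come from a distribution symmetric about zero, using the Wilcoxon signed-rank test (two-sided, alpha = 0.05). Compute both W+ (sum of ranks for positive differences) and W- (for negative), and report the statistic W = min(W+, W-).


Step 1: Drop any zero differences (none here) and take |d_i|.
|d| = [1, 6, 8, 4, 7, 1, 8]
Step 2: Midrank |d_i| (ties get averaged ranks).
ranks: |1|->1.5, |6|->4, |8|->6.5, |4|->3, |7|->5, |1|->1.5, |8|->6.5
Step 3: Attach original signs; sum ranks with positive sign and with negative sign.
W+ = 1.5 + 6.5 + 3 + 5 = 16
W- = 4 + 1.5 + 6.5 = 12
(Check: W+ + W- = 28 should equal n(n+1)/2 = 28.)
Step 4: Test statistic W = min(W+, W-) = 12.
Step 5: Ties in |d|, so use the tie-corrected normal approximation.
        E[W] = n(n+1)/4 = 7*8/4 = 14.
        Tie groups: |d|=1 (t=2), |d|=8 (t=2); sum(t^3 - t) = 12.
        Var[W] = n(n+1)(2n+1)/24 - sum(t^3-t)/48 = 840/24 - 12/48 = 34.75.
        z = (W - E[W]) / sqrt(Var[W]) = (12 - 14) / 5.8949 = -0.3393.
        Two-sided p = 2*Phi(z) = 0.734402.
Step 6: alpha = 0.05. fail to reject H0.

W+ = 16, W- = 12, W = min = 12, p = 0.734402, fail to reject H0.


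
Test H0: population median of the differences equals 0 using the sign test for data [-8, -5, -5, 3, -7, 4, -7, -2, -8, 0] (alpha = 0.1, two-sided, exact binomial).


Step 1: Discard zero differences. Original n = 10; n_eff = number of nonzero differences = 9.
Nonzero differences (with sign): -8, -5, -5, +3, -7, +4, -7, -2, -8
Step 2: Count signs: positive = 2, negative = 7.
Step 3: Under H0: P(positive) = 0.5, so the number of positives S ~ Bin(9, 0.5).
Step 4: Two-sided exact p-value = sum of Bin(9,0.5) probabilities at or below the observed probability = 0.179688.
Step 5: alpha = 0.1. fail to reject H0.

n_eff = 9, pos = 2, neg = 7, p = 0.179688, fail to reject H0.


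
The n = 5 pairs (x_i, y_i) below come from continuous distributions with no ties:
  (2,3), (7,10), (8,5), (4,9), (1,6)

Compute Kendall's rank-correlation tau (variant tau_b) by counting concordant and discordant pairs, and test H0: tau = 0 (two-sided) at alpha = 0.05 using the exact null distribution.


Step 1: Enumerate the 10 unordered pairs (i,j) with i<j and classify each by sign(x_j-x_i) * sign(y_j-y_i).
  (1,2):dx=+5,dy=+7->C; (1,3):dx=+6,dy=+2->C; (1,4):dx=+2,dy=+6->C; (1,5):dx=-1,dy=+3->D
  (2,3):dx=+1,dy=-5->D; (2,4):dx=-3,dy=-1->C; (2,5):dx=-6,dy=-4->C; (3,4):dx=-4,dy=+4->D
  (3,5):dx=-7,dy=+1->D; (4,5):dx=-3,dy=-3->C
Step 2: C = 6, D = 4, total pairs = 10.
Step 3: tau = (C - D)/(n(n-1)/2) = (6 - 4)/10 = 0.200000.
Step 4: Exact two-sided p-value (enumerate n! = 120 permutations of y under H0): p = 0.816667.
Step 5: alpha = 0.05. fail to reject H0.

tau_b = 0.2000 (C=6, D=4), p = 0.816667, fail to reject H0.


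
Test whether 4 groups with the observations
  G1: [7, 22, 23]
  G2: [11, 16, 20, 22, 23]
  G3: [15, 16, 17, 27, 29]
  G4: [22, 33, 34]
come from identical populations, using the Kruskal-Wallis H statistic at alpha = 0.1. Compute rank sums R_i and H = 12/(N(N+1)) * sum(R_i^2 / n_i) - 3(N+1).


Step 1: Combine all N = 16 observations and assign midranks.
sorted (value, group, rank): (7,G1,1), (11,G2,2), (15,G3,3), (16,G2,4.5), (16,G3,4.5), (17,G3,6), (20,G2,7), (22,G1,9), (22,G2,9), (22,G4,9), (23,G1,11.5), (23,G2,11.5), (27,G3,13), (29,G3,14), (33,G4,15), (34,G4,16)
Step 2: Sum ranks within each group.
R_1 = 21.5 (n_1 = 3)
R_2 = 34 (n_2 = 5)
R_3 = 40.5 (n_3 = 5)
R_4 = 40 (n_4 = 3)
Step 3: H = 12/(N(N+1)) * sum(R_i^2/n_i) - 3(N+1)
     = 12/(16*17) * (21.5^2/3 + 34^2/5 + 40.5^2/5 + 40^2/3) - 3*17
     = 0.044118 * 1246.67 - 51
     = 4.000000.
Step 4: Ties present; correction factor C = 1 - 36/(16^3 - 16) = 0.991176. Corrected H = 4.000000 / 0.991176 = 4.035608.
Step 5: Under H0, H ~ chi^2(3); p-value = 0.257645.
Step 6: alpha = 0.1. fail to reject H0.

H = 4.0356, df = 3, p = 0.257645, fail to reject H0.


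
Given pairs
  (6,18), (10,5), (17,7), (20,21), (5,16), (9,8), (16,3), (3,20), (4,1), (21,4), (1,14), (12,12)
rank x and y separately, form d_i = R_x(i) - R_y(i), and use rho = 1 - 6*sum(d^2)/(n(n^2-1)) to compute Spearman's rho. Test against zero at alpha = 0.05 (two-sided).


Step 1: Rank x and y separately (midranks; no ties here).
rank(x): 6->5, 10->7, 17->10, 20->11, 5->4, 9->6, 16->9, 3->2, 4->3, 21->12, 1->1, 12->8
rank(y): 18->10, 5->4, 7->5, 21->12, 16->9, 8->6, 3->2, 20->11, 1->1, 4->3, 14->8, 12->7
Step 2: d_i = R_x(i) - R_y(i); compute d_i^2.
  (5-10)^2=25, (7-4)^2=9, (10-5)^2=25, (11-12)^2=1, (4-9)^2=25, (6-6)^2=0, (9-2)^2=49, (2-11)^2=81, (3-1)^2=4, (12-3)^2=81, (1-8)^2=49, (8-7)^2=1
sum(d^2) = 350.
Step 3: rho = 1 - 6*350 / (12*(12^2 - 1)) = 1 - 2100/1716 = -0.223776.
Step 4: Under H0, t = rho * sqrt((n-2)/(1-rho^2)) = -0.7261 ~ t(10).
Step 5: Two-sided p-value from the t-distribution with 10 df = 0.484452.
Step 6: alpha = 0.05. fail to reject H0.

rho = -0.2238, p = 0.484452, fail to reject H0 at alpha = 0.05.


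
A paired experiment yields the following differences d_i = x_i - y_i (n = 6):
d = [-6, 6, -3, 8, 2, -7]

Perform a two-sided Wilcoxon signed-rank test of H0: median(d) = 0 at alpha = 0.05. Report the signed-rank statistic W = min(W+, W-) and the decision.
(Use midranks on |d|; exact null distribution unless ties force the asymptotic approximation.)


Step 1: Drop any zero differences (none here) and take |d_i|.
|d| = [6, 6, 3, 8, 2, 7]
Step 2: Midrank |d_i| (ties get averaged ranks).
ranks: |6|->3.5, |6|->3.5, |3|->2, |8|->6, |2|->1, |7|->5
Step 3: Attach original signs; sum ranks with positive sign and with negative sign.
W+ = 3.5 + 6 + 1 = 10.5
W- = 3.5 + 2 + 5 = 10.5
(Check: W+ + W- = 21 should equal n(n+1)/2 = 21.)
Step 4: Test statistic W = min(W+, W-) = 10.5.
Step 5: Ties in |d|, so use the tie-corrected normal approximation.
        E[W] = n(n+1)/4 = 6*7/4 = 10.5.
        Tie groups: |d|=6 (t=2); sum(t^3 - t) = 6.
        Var[W] = n(n+1)(2n+1)/24 - sum(t^3-t)/48 = 546/24 - 6/48 = 22.625.
        z = (W - E[W]) / sqrt(Var[W]) = (10.5 - 10.5) / 4.7566 = 0.0000.
        Two-sided p = 2*Phi(z) = 1.000000.
Step 6: alpha = 0.05. fail to reject H0.

W+ = 10.5, W- = 10.5, W = min = 10.5, p = 1.000000, fail to reject H0.


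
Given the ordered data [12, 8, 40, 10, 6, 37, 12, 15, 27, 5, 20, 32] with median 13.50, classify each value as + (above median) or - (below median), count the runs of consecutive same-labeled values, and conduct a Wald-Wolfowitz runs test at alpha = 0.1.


Step 1: Compute median = 13.50; label A = above, B = below.
Labels in order: BBABBABAABAA  (n_A = 6, n_B = 6)
Step 2: Count runs R = 8.
Step 3: Under H0 (random ordering), E[R] = 2*n_A*n_B/(n_A+n_B) + 1 = 2*6*6/12 + 1 = 7.0000.
        Var[R] = 2*n_A*n_B*(2*n_A*n_B - n_A - n_B) / ((n_A+n_B)^2 * (n_A+n_B-1)) = 4320/1584 = 2.7273.
        SD[R] = 1.6514.
Step 4: Continuity-corrected z = (R - 0.5 - E[R]) / SD[R] = (8 - 0.5 - 7.0000) / 1.6514 = 0.3028.
Step 5: Two-sided p-value via normal approximation = 2*(1 - Phi(|z|)) = 0.762069.
Step 6: alpha = 0.1. fail to reject H0.

R = 8, z = 0.3028, p = 0.762069, fail to reject H0.


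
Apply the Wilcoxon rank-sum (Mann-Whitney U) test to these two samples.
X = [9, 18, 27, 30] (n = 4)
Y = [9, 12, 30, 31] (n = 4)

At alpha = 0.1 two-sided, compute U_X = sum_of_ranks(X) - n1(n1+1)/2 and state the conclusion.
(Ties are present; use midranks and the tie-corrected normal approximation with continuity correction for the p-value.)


Step 1: Combine and sort all 8 observations; assign midranks.
sorted (value, group): (9,X), (9,Y), (12,Y), (18,X), (27,X), (30,X), (30,Y), (31,Y)
ranks: 9->1.5, 9->1.5, 12->3, 18->4, 27->5, 30->6.5, 30->6.5, 31->8
Step 2: Rank sum for X: R1 = 1.5 + 4 + 5 + 6.5 = 17.
Step 3: U_X = R1 - n1(n1+1)/2 = 17 - 4*5/2 = 17 - 10 = 7.
       U_Y = n1*n2 - U_X = 16 - 7 = 9.
Step 4: Ties are present, so use the tie-corrected normal approximation (with continuity correction) for the p-value.
Step 5: p-value = 0.883853; compare to alpha = 0.1. fail to reject H0.

U_X = 7, p = 0.883853, fail to reject H0 at alpha = 0.1.


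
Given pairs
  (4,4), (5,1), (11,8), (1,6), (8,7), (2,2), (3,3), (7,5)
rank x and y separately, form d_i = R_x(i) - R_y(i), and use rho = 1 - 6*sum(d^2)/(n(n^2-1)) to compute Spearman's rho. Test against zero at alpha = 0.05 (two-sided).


Step 1: Rank x and y separately (midranks; no ties here).
rank(x): 4->4, 5->5, 11->8, 1->1, 8->7, 2->2, 3->3, 7->6
rank(y): 4->4, 1->1, 8->8, 6->6, 7->7, 2->2, 3->3, 5->5
Step 2: d_i = R_x(i) - R_y(i); compute d_i^2.
  (4-4)^2=0, (5-1)^2=16, (8-8)^2=0, (1-6)^2=25, (7-7)^2=0, (2-2)^2=0, (3-3)^2=0, (6-5)^2=1
sum(d^2) = 42.
Step 3: rho = 1 - 6*42 / (8*(8^2 - 1)) = 1 - 252/504 = 0.500000.
Step 4: Under H0, t = rho * sqrt((n-2)/(1-rho^2)) = 1.4142 ~ t(6).
Step 5: Two-sided p-value from the t-distribution with 6 df = 0.207031.
Step 6: alpha = 0.05. fail to reject H0.

rho = 0.5000, p = 0.207031, fail to reject H0 at alpha = 0.05.


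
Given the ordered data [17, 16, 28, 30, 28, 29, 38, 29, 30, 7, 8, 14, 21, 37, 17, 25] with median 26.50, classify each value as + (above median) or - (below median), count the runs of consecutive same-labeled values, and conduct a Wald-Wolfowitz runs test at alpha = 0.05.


Step 1: Compute median = 26.50; label A = above, B = below.
Labels in order: BBAAAAAAABBBBABB  (n_A = 8, n_B = 8)
Step 2: Count runs R = 5.
Step 3: Under H0 (random ordering), E[R] = 2*n_A*n_B/(n_A+n_B) + 1 = 2*8*8/16 + 1 = 9.0000.
        Var[R] = 2*n_A*n_B*(2*n_A*n_B - n_A - n_B) / ((n_A+n_B)^2 * (n_A+n_B-1)) = 14336/3840 = 3.7333.
        SD[R] = 1.9322.
Step 4: Continuity-corrected z = (R + 0.5 - E[R]) / SD[R] = (5 + 0.5 - 9.0000) / 1.9322 = -1.8114.
Step 5: Two-sided p-value via normal approximation = 2*(1 - Phi(|z|)) = 0.070076.
Step 6: alpha = 0.05. fail to reject H0.

R = 5, z = -1.8114, p = 0.070076, fail to reject H0.


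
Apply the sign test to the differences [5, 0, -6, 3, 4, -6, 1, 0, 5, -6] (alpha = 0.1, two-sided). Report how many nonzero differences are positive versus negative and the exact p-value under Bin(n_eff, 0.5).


Step 1: Discard zero differences. Original n = 10; n_eff = number of nonzero differences = 8.
Nonzero differences (with sign): +5, -6, +3, +4, -6, +1, +5, -6
Step 2: Count signs: positive = 5, negative = 3.
Step 3: Under H0: P(positive) = 0.5, so the number of positives S ~ Bin(8, 0.5).
Step 4: Two-sided exact p-value = sum of Bin(8,0.5) probabilities at or below the observed probability = 0.726562.
Step 5: alpha = 0.1. fail to reject H0.

n_eff = 8, pos = 5, neg = 3, p = 0.726562, fail to reject H0.


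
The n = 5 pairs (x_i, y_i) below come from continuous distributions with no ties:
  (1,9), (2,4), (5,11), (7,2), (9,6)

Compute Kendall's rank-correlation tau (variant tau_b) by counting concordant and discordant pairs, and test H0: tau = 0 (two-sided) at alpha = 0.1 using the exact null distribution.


Step 1: Enumerate the 10 unordered pairs (i,j) with i<j and classify each by sign(x_j-x_i) * sign(y_j-y_i).
  (1,2):dx=+1,dy=-5->D; (1,3):dx=+4,dy=+2->C; (1,4):dx=+6,dy=-7->D; (1,5):dx=+8,dy=-3->D
  (2,3):dx=+3,dy=+7->C; (2,4):dx=+5,dy=-2->D; (2,5):dx=+7,dy=+2->C; (3,4):dx=+2,dy=-9->D
  (3,5):dx=+4,dy=-5->D; (4,5):dx=+2,dy=+4->C
Step 2: C = 4, D = 6, total pairs = 10.
Step 3: tau = (C - D)/(n(n-1)/2) = (4 - 6)/10 = -0.200000.
Step 4: Exact two-sided p-value (enumerate n! = 120 permutations of y under H0): p = 0.816667.
Step 5: alpha = 0.1. fail to reject H0.

tau_b = -0.2000 (C=4, D=6), p = 0.816667, fail to reject H0.


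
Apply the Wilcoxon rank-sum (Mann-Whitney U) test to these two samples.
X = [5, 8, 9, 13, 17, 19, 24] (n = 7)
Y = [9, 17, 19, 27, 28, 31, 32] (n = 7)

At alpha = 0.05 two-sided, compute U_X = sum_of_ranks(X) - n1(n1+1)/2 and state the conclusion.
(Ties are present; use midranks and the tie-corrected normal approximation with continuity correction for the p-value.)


Step 1: Combine and sort all 14 observations; assign midranks.
sorted (value, group): (5,X), (8,X), (9,X), (9,Y), (13,X), (17,X), (17,Y), (19,X), (19,Y), (24,X), (27,Y), (28,Y), (31,Y), (32,Y)
ranks: 5->1, 8->2, 9->3.5, 9->3.5, 13->5, 17->6.5, 17->6.5, 19->8.5, 19->8.5, 24->10, 27->11, 28->12, 31->13, 32->14
Step 2: Rank sum for X: R1 = 1 + 2 + 3.5 + 5 + 6.5 + 8.5 + 10 = 36.5.
Step 3: U_X = R1 - n1(n1+1)/2 = 36.5 - 7*8/2 = 36.5 - 28 = 8.5.
       U_Y = n1*n2 - U_X = 49 - 8.5 = 40.5.
Step 4: Ties are present, so use the tie-corrected normal approximation (with continuity correction) for the p-value.
Step 5: p-value = 0.046914; compare to alpha = 0.05. reject H0.

U_X = 8.5, p = 0.046914, reject H0 at alpha = 0.05.


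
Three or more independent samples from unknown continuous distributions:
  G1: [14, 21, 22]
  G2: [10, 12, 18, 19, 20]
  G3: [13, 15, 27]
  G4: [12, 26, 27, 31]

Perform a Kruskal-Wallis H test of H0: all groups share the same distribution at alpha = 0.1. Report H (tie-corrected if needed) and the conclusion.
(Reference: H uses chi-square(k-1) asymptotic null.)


Step 1: Combine all N = 15 observations and assign midranks.
sorted (value, group, rank): (10,G2,1), (12,G2,2.5), (12,G4,2.5), (13,G3,4), (14,G1,5), (15,G3,6), (18,G2,7), (19,G2,8), (20,G2,9), (21,G1,10), (22,G1,11), (26,G4,12), (27,G3,13.5), (27,G4,13.5), (31,G4,15)
Step 2: Sum ranks within each group.
R_1 = 26 (n_1 = 3)
R_2 = 27.5 (n_2 = 5)
R_3 = 23.5 (n_3 = 3)
R_4 = 43 (n_4 = 4)
Step 3: H = 12/(N(N+1)) * sum(R_i^2/n_i) - 3(N+1)
     = 12/(15*16) * (26^2/3 + 27.5^2/5 + 23.5^2/3 + 43^2/4) - 3*16
     = 0.050000 * 1022.92 - 48
     = 3.145833.
Step 4: Ties present; correction factor C = 1 - 12/(15^3 - 15) = 0.996429. Corrected H = 3.145833 / 0.996429 = 3.157109.
Step 5: Under H0, H ~ chi^2(3); p-value = 0.368031.
Step 6: alpha = 0.1. fail to reject H0.

H = 3.1571, df = 3, p = 0.368031, fail to reject H0.


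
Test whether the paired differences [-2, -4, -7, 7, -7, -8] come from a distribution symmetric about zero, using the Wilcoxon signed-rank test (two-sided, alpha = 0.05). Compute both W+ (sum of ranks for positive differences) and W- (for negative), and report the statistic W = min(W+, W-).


Step 1: Drop any zero differences (none here) and take |d_i|.
|d| = [2, 4, 7, 7, 7, 8]
Step 2: Midrank |d_i| (ties get averaged ranks).
ranks: |2|->1, |4|->2, |7|->4, |7|->4, |7|->4, |8|->6
Step 3: Attach original signs; sum ranks with positive sign and with negative sign.
W+ = 4 = 4
W- = 1 + 2 + 4 + 4 + 6 = 17
(Check: W+ + W- = 21 should equal n(n+1)/2 = 21.)
Step 4: Test statistic W = min(W+, W-) = 4.
Step 5: Ties in |d|, so use the tie-corrected normal approximation.
        E[W] = n(n+1)/4 = 6*7/4 = 10.5.
        Tie groups: |d|=7 (t=3); sum(t^3 - t) = 24.
        Var[W] = n(n+1)(2n+1)/24 - sum(t^3-t)/48 = 546/24 - 24/48 = 22.25.
        z = (W - E[W]) / sqrt(Var[W]) = (4 - 10.5) / 4.7170 = -1.3780.
        Two-sided p = 2*Phi(z) = 0.168204.
Step 6: alpha = 0.05. fail to reject H0.

W+ = 4, W- = 17, W = min = 4, p = 0.168204, fail to reject H0.


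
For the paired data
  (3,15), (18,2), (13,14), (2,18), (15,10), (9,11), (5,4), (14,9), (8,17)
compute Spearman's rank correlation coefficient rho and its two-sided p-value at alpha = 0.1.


Step 1: Rank x and y separately (midranks; no ties here).
rank(x): 3->2, 18->9, 13->6, 2->1, 15->8, 9->5, 5->3, 14->7, 8->4
rank(y): 15->7, 2->1, 14->6, 18->9, 10->4, 11->5, 4->2, 9->3, 17->8
Step 2: d_i = R_x(i) - R_y(i); compute d_i^2.
  (2-7)^2=25, (9-1)^2=64, (6-6)^2=0, (1-9)^2=64, (8-4)^2=16, (5-5)^2=0, (3-2)^2=1, (7-3)^2=16, (4-8)^2=16
sum(d^2) = 202.
Step 3: rho = 1 - 6*202 / (9*(9^2 - 1)) = 1 - 1212/720 = -0.683333.
Step 4: Under H0, t = rho * sqrt((n-2)/(1-rho^2)) = -2.4763 ~ t(7).
Step 5: Two-sided p-value from the t-distribution with 7 df = 0.042442.
Step 6: alpha = 0.1. reject H0.

rho = -0.6833, p = 0.042442, reject H0 at alpha = 0.1.


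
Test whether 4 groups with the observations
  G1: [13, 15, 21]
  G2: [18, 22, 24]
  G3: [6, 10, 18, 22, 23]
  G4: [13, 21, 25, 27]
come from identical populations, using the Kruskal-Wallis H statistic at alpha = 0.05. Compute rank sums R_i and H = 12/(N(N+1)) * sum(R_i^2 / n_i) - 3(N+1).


Step 1: Combine all N = 15 observations and assign midranks.
sorted (value, group, rank): (6,G3,1), (10,G3,2), (13,G1,3.5), (13,G4,3.5), (15,G1,5), (18,G2,6.5), (18,G3,6.5), (21,G1,8.5), (21,G4,8.5), (22,G2,10.5), (22,G3,10.5), (23,G3,12), (24,G2,13), (25,G4,14), (27,G4,15)
Step 2: Sum ranks within each group.
R_1 = 17 (n_1 = 3)
R_2 = 30 (n_2 = 3)
R_3 = 32 (n_3 = 5)
R_4 = 41 (n_4 = 4)
Step 3: H = 12/(N(N+1)) * sum(R_i^2/n_i) - 3(N+1)
     = 12/(15*16) * (17^2/3 + 30^2/3 + 32^2/5 + 41^2/4) - 3*16
     = 0.050000 * 1021.38 - 48
     = 3.069167.
Step 4: Ties present; correction factor C = 1 - 24/(15^3 - 15) = 0.992857. Corrected H = 3.069167 / 0.992857 = 3.091247.
Step 5: Under H0, H ~ chi^2(3); p-value = 0.377770.
Step 6: alpha = 0.05. fail to reject H0.

H = 3.0912, df = 3, p = 0.377770, fail to reject H0.


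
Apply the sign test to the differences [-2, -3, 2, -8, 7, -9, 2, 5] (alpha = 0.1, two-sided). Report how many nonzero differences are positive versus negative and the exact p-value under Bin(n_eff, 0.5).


Step 1: Discard zero differences. Original n = 8; n_eff = number of nonzero differences = 8.
Nonzero differences (with sign): -2, -3, +2, -8, +7, -9, +2, +5
Step 2: Count signs: positive = 4, negative = 4.
Step 3: Under H0: P(positive) = 0.5, so the number of positives S ~ Bin(8, 0.5).
Step 4: Two-sided exact p-value = sum of Bin(8,0.5) probabilities at or below the observed probability = 1.000000.
Step 5: alpha = 0.1. fail to reject H0.

n_eff = 8, pos = 4, neg = 4, p = 1.000000, fail to reject H0.


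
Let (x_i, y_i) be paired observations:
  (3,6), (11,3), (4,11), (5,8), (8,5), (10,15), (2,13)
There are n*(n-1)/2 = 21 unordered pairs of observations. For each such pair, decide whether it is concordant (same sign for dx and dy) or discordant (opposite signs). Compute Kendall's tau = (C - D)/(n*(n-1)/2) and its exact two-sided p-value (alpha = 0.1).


Step 1: Enumerate the 21 unordered pairs (i,j) with i<j and classify each by sign(x_j-x_i) * sign(y_j-y_i).
  (1,2):dx=+8,dy=-3->D; (1,3):dx=+1,dy=+5->C; (1,4):dx=+2,dy=+2->C; (1,5):dx=+5,dy=-1->D
  (1,6):dx=+7,dy=+9->C; (1,7):dx=-1,dy=+7->D; (2,3):dx=-7,dy=+8->D; (2,4):dx=-6,dy=+5->D
  (2,5):dx=-3,dy=+2->D; (2,6):dx=-1,dy=+12->D; (2,7):dx=-9,dy=+10->D; (3,4):dx=+1,dy=-3->D
  (3,5):dx=+4,dy=-6->D; (3,6):dx=+6,dy=+4->C; (3,7):dx=-2,dy=+2->D; (4,5):dx=+3,dy=-3->D
  (4,6):dx=+5,dy=+7->C; (4,7):dx=-3,dy=+5->D; (5,6):dx=+2,dy=+10->C; (5,7):dx=-6,dy=+8->D
  (6,7):dx=-8,dy=-2->C
Step 2: C = 7, D = 14, total pairs = 21.
Step 3: tau = (C - D)/(n(n-1)/2) = (7 - 14)/21 = -0.333333.
Step 4: Exact two-sided p-value (enumerate n! = 5040 permutations of y under H0): p = 0.381349.
Step 5: alpha = 0.1. fail to reject H0.

tau_b = -0.3333 (C=7, D=14), p = 0.381349, fail to reject H0.


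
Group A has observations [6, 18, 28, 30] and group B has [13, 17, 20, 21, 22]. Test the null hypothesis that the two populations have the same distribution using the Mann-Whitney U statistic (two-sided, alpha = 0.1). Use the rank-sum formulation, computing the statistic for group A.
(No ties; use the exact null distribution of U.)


Step 1: Combine and sort all 9 observations; assign midranks.
sorted (value, group): (6,X), (13,Y), (17,Y), (18,X), (20,Y), (21,Y), (22,Y), (28,X), (30,X)
ranks: 6->1, 13->2, 17->3, 18->4, 20->5, 21->6, 22->7, 28->8, 30->9
Step 2: Rank sum for X: R1 = 1 + 4 + 8 + 9 = 22.
Step 3: U_X = R1 - n1(n1+1)/2 = 22 - 4*5/2 = 22 - 10 = 12.
       U_Y = n1*n2 - U_X = 20 - 12 = 8.
Step 4: No ties, so the exact null distribution of U (based on enumerating the C(9,4) = 126 equally likely rank assignments) gives the two-sided p-value.
Step 5: p-value = 0.730159; compare to alpha = 0.1. fail to reject H0.

U_X = 12, p = 0.730159, fail to reject H0 at alpha = 0.1.


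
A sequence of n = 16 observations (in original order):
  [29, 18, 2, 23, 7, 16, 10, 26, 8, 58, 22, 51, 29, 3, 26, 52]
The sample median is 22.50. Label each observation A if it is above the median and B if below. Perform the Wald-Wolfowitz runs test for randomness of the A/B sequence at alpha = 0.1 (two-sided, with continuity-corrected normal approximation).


Step 1: Compute median = 22.50; label A = above, B = below.
Labels in order: ABBABBBABABAABAA  (n_A = 8, n_B = 8)
Step 2: Count runs R = 11.
Step 3: Under H0 (random ordering), E[R] = 2*n_A*n_B/(n_A+n_B) + 1 = 2*8*8/16 + 1 = 9.0000.
        Var[R] = 2*n_A*n_B*(2*n_A*n_B - n_A - n_B) / ((n_A+n_B)^2 * (n_A+n_B-1)) = 14336/3840 = 3.7333.
        SD[R] = 1.9322.
Step 4: Continuity-corrected z = (R - 0.5 - E[R]) / SD[R] = (11 - 0.5 - 9.0000) / 1.9322 = 0.7763.
Step 5: Two-sided p-value via normal approximation = 2*(1 - Phi(|z|)) = 0.437558.
Step 6: alpha = 0.1. fail to reject H0.

R = 11, z = 0.7763, p = 0.437558, fail to reject H0.


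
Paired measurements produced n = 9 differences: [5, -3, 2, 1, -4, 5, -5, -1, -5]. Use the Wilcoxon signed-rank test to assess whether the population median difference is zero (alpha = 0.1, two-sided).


Step 1: Drop any zero differences (none here) and take |d_i|.
|d| = [5, 3, 2, 1, 4, 5, 5, 1, 5]
Step 2: Midrank |d_i| (ties get averaged ranks).
ranks: |5|->7.5, |3|->4, |2|->3, |1|->1.5, |4|->5, |5|->7.5, |5|->7.5, |1|->1.5, |5|->7.5
Step 3: Attach original signs; sum ranks with positive sign and with negative sign.
W+ = 7.5 + 3 + 1.5 + 7.5 = 19.5
W- = 4 + 5 + 7.5 + 1.5 + 7.5 = 25.5
(Check: W+ + W- = 45 should equal n(n+1)/2 = 45.)
Step 4: Test statistic W = min(W+, W-) = 19.5.
Step 5: Ties in |d|, so use the tie-corrected normal approximation.
        E[W] = n(n+1)/4 = 9*10/4 = 22.5.
        Tie groups: |d|=1 (t=2), |d|=5 (t=4); sum(t^3 - t) = 66.
        Var[W] = n(n+1)(2n+1)/24 - sum(t^3-t)/48 = 1710/24 - 66/48 = 69.875.
        z = (W - E[W]) / sqrt(Var[W]) = (19.5 - 22.5) / 8.3591 = -0.3589.
        Two-sided p = 2*Phi(z) = 0.719678.
Step 6: alpha = 0.1. fail to reject H0.

W+ = 19.5, W- = 25.5, W = min = 19.5, p = 0.719678, fail to reject H0.


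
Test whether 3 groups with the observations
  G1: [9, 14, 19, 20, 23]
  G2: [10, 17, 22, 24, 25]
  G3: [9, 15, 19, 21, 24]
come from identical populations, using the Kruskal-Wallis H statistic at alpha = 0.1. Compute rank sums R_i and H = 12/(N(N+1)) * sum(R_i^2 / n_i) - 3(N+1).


Step 1: Combine all N = 15 observations and assign midranks.
sorted (value, group, rank): (9,G1,1.5), (9,G3,1.5), (10,G2,3), (14,G1,4), (15,G3,5), (17,G2,6), (19,G1,7.5), (19,G3,7.5), (20,G1,9), (21,G3,10), (22,G2,11), (23,G1,12), (24,G2,13.5), (24,G3,13.5), (25,G2,15)
Step 2: Sum ranks within each group.
R_1 = 34 (n_1 = 5)
R_2 = 48.5 (n_2 = 5)
R_3 = 37.5 (n_3 = 5)
Step 3: H = 12/(N(N+1)) * sum(R_i^2/n_i) - 3(N+1)
     = 12/(15*16) * (34^2/5 + 48.5^2/5 + 37.5^2/5) - 3*16
     = 0.050000 * 982.9 - 48
     = 1.145000.
Step 4: Ties present; correction factor C = 1 - 18/(15^3 - 15) = 0.994643. Corrected H = 1.145000 / 0.994643 = 1.151167.
Step 5: Under H0, H ~ chi^2(2); p-value = 0.562377.
Step 6: alpha = 0.1. fail to reject H0.

H = 1.1512, df = 2, p = 0.562377, fail to reject H0.


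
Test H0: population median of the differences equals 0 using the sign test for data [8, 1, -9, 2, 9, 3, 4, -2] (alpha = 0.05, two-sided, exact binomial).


Step 1: Discard zero differences. Original n = 8; n_eff = number of nonzero differences = 8.
Nonzero differences (with sign): +8, +1, -9, +2, +9, +3, +4, -2
Step 2: Count signs: positive = 6, negative = 2.
Step 3: Under H0: P(positive) = 0.5, so the number of positives S ~ Bin(8, 0.5).
Step 4: Two-sided exact p-value = sum of Bin(8,0.5) probabilities at or below the observed probability = 0.289062.
Step 5: alpha = 0.05. fail to reject H0.

n_eff = 8, pos = 6, neg = 2, p = 0.289062, fail to reject H0.


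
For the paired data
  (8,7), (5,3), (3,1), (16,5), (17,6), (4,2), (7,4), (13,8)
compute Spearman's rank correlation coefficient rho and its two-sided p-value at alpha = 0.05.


Step 1: Rank x and y separately (midranks; no ties here).
rank(x): 8->5, 5->3, 3->1, 16->7, 17->8, 4->2, 7->4, 13->6
rank(y): 7->7, 3->3, 1->1, 5->5, 6->6, 2->2, 4->4, 8->8
Step 2: d_i = R_x(i) - R_y(i); compute d_i^2.
  (5-7)^2=4, (3-3)^2=0, (1-1)^2=0, (7-5)^2=4, (8-6)^2=4, (2-2)^2=0, (4-4)^2=0, (6-8)^2=4
sum(d^2) = 16.
Step 3: rho = 1 - 6*16 / (8*(8^2 - 1)) = 1 - 96/504 = 0.809524.
Step 4: Under H0, t = rho * sqrt((n-2)/(1-rho^2)) = 3.3776 ~ t(6).
Step 5: Two-sided p-value from the t-distribution with 6 df = 0.014903.
Step 6: alpha = 0.05. reject H0.

rho = 0.8095, p = 0.014903, reject H0 at alpha = 0.05.


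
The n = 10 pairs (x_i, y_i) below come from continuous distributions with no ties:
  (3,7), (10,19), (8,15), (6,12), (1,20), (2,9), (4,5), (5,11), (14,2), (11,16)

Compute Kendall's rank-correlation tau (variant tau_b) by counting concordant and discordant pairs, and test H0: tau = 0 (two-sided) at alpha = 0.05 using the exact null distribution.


Step 1: Enumerate the 45 unordered pairs (i,j) with i<j and classify each by sign(x_j-x_i) * sign(y_j-y_i).
  (1,2):dx=+7,dy=+12->C; (1,3):dx=+5,dy=+8->C; (1,4):dx=+3,dy=+5->C; (1,5):dx=-2,dy=+13->D
  (1,6):dx=-1,dy=+2->D; (1,7):dx=+1,dy=-2->D; (1,8):dx=+2,dy=+4->C; (1,9):dx=+11,dy=-5->D
  (1,10):dx=+8,dy=+9->C; (2,3):dx=-2,dy=-4->C; (2,4):dx=-4,dy=-7->C; (2,5):dx=-9,dy=+1->D
  (2,6):dx=-8,dy=-10->C; (2,7):dx=-6,dy=-14->C; (2,8):dx=-5,dy=-8->C; (2,9):dx=+4,dy=-17->D
  (2,10):dx=+1,dy=-3->D; (3,4):dx=-2,dy=-3->C; (3,5):dx=-7,dy=+5->D; (3,6):dx=-6,dy=-6->C
  (3,7):dx=-4,dy=-10->C; (3,8):dx=-3,dy=-4->C; (3,9):dx=+6,dy=-13->D; (3,10):dx=+3,dy=+1->C
  (4,5):dx=-5,dy=+8->D; (4,6):dx=-4,dy=-3->C; (4,7):dx=-2,dy=-7->C; (4,8):dx=-1,dy=-1->C
  (4,9):dx=+8,dy=-10->D; (4,10):dx=+5,dy=+4->C; (5,6):dx=+1,dy=-11->D; (5,7):dx=+3,dy=-15->D
  (5,8):dx=+4,dy=-9->D; (5,9):dx=+13,dy=-18->D; (5,10):dx=+10,dy=-4->D; (6,7):dx=+2,dy=-4->D
  (6,8):dx=+3,dy=+2->C; (6,9):dx=+12,dy=-7->D; (6,10):dx=+9,dy=+7->C; (7,8):dx=+1,dy=+6->C
  (7,9):dx=+10,dy=-3->D; (7,10):dx=+7,dy=+11->C; (8,9):dx=+9,dy=-9->D; (8,10):dx=+6,dy=+5->C
  (9,10):dx=-3,dy=+14->D
Step 2: C = 24, D = 21, total pairs = 45.
Step 3: tau = (C - D)/(n(n-1)/2) = (24 - 21)/45 = 0.066667.
Step 4: Exact two-sided p-value (enumerate n! = 3628800 permutations of y under H0): p = 0.861801.
Step 5: alpha = 0.05. fail to reject H0.

tau_b = 0.0667 (C=24, D=21), p = 0.861801, fail to reject H0.


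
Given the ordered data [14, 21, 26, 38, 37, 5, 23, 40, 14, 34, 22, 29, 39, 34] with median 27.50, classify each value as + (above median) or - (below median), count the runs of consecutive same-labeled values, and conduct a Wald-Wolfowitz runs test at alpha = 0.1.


Step 1: Compute median = 27.50; label A = above, B = below.
Labels in order: BBBAABBABABAAA  (n_A = 7, n_B = 7)
Step 2: Count runs R = 8.
Step 3: Under H0 (random ordering), E[R] = 2*n_A*n_B/(n_A+n_B) + 1 = 2*7*7/14 + 1 = 8.0000.
        Var[R] = 2*n_A*n_B*(2*n_A*n_B - n_A - n_B) / ((n_A+n_B)^2 * (n_A+n_B-1)) = 8232/2548 = 3.2308.
        SD[R] = 1.7974.
Step 4: R = E[R], so z = 0 with no continuity correction.
Step 5: Two-sided p-value via normal approximation = 2*(1 - Phi(|z|)) = 1.000000.
Step 6: alpha = 0.1. fail to reject H0.

R = 8, z = 0.0000, p = 1.000000, fail to reject H0.


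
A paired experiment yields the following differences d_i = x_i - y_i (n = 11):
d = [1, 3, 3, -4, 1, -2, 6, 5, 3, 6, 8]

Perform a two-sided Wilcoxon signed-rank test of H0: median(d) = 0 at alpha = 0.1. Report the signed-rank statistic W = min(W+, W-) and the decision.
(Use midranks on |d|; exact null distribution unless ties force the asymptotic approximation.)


Step 1: Drop any zero differences (none here) and take |d_i|.
|d| = [1, 3, 3, 4, 1, 2, 6, 5, 3, 6, 8]
Step 2: Midrank |d_i| (ties get averaged ranks).
ranks: |1|->1.5, |3|->5, |3|->5, |4|->7, |1|->1.5, |2|->3, |6|->9.5, |5|->8, |3|->5, |6|->9.5, |8|->11
Step 3: Attach original signs; sum ranks with positive sign and with negative sign.
W+ = 1.5 + 5 + 5 + 1.5 + 9.5 + 8 + 5 + 9.5 + 11 = 56
W- = 7 + 3 = 10
(Check: W+ + W- = 66 should equal n(n+1)/2 = 66.)
Step 4: Test statistic W = min(W+, W-) = 10.
Step 5: Ties in |d|, so use the tie-corrected normal approximation.
        E[W] = n(n+1)/4 = 11*12/4 = 33.
        Tie groups: |d|=1 (t=2), |d|=3 (t=3), |d|=6 (t=2); sum(t^3 - t) = 36.
        Var[W] = n(n+1)(2n+1)/24 - sum(t^3-t)/48 = 3036/24 - 36/48 = 125.75.
        z = (W - E[W]) / sqrt(Var[W]) = (10 - 33) / 11.2138 = -2.0510.
        Two-sided p = 2*Phi(z) = 0.040263.
Step 6: alpha = 0.1. reject H0.

W+ = 56, W- = 10, W = min = 10, p = 0.040263, reject H0.


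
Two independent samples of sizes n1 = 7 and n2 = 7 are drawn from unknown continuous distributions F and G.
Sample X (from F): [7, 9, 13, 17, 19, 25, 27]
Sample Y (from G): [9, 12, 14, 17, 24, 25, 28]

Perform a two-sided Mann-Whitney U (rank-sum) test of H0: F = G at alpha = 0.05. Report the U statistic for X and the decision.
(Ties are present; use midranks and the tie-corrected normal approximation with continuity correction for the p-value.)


Step 1: Combine and sort all 14 observations; assign midranks.
sorted (value, group): (7,X), (9,X), (9,Y), (12,Y), (13,X), (14,Y), (17,X), (17,Y), (19,X), (24,Y), (25,X), (25,Y), (27,X), (28,Y)
ranks: 7->1, 9->2.5, 9->2.5, 12->4, 13->5, 14->6, 17->7.5, 17->7.5, 19->9, 24->10, 25->11.5, 25->11.5, 27->13, 28->14
Step 2: Rank sum for X: R1 = 1 + 2.5 + 5 + 7.5 + 9 + 11.5 + 13 = 49.5.
Step 3: U_X = R1 - n1(n1+1)/2 = 49.5 - 7*8/2 = 49.5 - 28 = 21.5.
       U_Y = n1*n2 - U_X = 49 - 21.5 = 27.5.
Step 4: Ties are present, so use the tie-corrected normal approximation (with continuity correction) for the p-value.
Step 5: p-value = 0.748592; compare to alpha = 0.05. fail to reject H0.

U_X = 21.5, p = 0.748592, fail to reject H0 at alpha = 0.05.
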